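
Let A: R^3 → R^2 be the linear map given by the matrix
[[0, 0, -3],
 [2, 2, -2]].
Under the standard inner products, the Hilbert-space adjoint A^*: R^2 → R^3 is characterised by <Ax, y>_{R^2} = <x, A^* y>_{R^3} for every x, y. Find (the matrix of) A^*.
A^* = A^T =
[[0, 2],
 [0, 2],
 [-3, -2]]

For real matrices with standard dot products, the defining identity <Ax, y> = <x, A^* y> gives (Ax)^T y = x^T (A^*) y, i.e. x^T A^T y = x^T (A^*) y. Since this holds for all x, y, we must have A^* = A^T. Therefore
A^* =
[[0, 2],
 [0, 2],
 [-3, -2]].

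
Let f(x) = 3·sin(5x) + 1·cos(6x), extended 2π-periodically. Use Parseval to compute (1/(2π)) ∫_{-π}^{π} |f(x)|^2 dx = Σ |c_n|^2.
Σ |c_n|^2 = 5

Expand |f|^2 and use orthogonality of {sin(nx), cos(mx)} on [-π, π]:
  ∫_{-π}^{π} sin(nx)^2 dx = π, ∫ cos(mx)^2 dx = π, and cross terms integrate to 0.
So ∫_{-π}^{π} f(x)^2 dx = 3^2 · π + 1^2 · π = (9 + 1)π.
Divide by 2π: (9 + 1)/2 = 5.
By Parseval, this equals Σ |c_n|^2.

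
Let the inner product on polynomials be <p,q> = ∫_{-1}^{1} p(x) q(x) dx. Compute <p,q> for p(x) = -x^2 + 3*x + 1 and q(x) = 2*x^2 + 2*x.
<p,q> = 68/15

Expand the product: p(x)·q(x) = -2*x^4 + 4*x^3 + 8*x^2 + 2*x.
∫_{-1}^{1} of each monomial x^k gives [2/(k+1) if k even, 0 if k odd]. Integrating term-by-term (or equivalently evaluating the antiderivative F(x) = -2*x^5/5 + x^4 + 8*x^3/3 + x^2 at the endpoints):
  F(1) − F(−1) = 64/15 − (-4/15) = 68/15.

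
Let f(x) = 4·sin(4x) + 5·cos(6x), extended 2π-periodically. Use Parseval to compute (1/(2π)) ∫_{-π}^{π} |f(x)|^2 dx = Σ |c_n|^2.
Σ |c_n|^2 = 41/2

Expand |f|^2 and use orthogonality of {sin(nx), cos(mx)} on [-π, π]:
  ∫_{-π}^{π} sin(nx)^2 dx = π, ∫ cos(mx)^2 dx = π, and cross terms integrate to 0.
So ∫_{-π}^{π} f(x)^2 dx = 4^2 · π + 5^2 · π = (16 + 25)π.
Divide by 2π: (16 + 25)/2 = 41/2.
By Parseval, this equals Σ |c_n|^2.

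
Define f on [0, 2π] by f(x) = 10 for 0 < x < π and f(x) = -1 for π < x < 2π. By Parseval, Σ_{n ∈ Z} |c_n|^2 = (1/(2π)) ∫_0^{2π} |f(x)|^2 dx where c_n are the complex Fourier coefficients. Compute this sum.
Σ |c_n|^2 = 101/2

Parseval equates the L^2 energy of f (normalised by 1/(2π)) with the ℓ^2 sum of its Fourier coefficients: (1/(2π)) ∫_0^{2π} |f|^2 = Σ |c_n|^2.
Compute the left side: (1/(2π)) [∫_0^π 10^2 dx + ∫_π^{2π} (-1)^2 dx] = (1/(2π)) · (100π + 1π) = (100 + 1)/2 = 101/2.
So Σ_{n ∈ Z} |c_n|^2 = 101/2.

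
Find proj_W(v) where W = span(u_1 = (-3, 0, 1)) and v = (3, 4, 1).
proj_W(v) = (12/5, 0, -4/5)

Set up U = [u_1 | ... | u_1] ∈ R^(3×1). The projector onto W = col(U) is P = U (U^T U)^(-1) U^T.
Compute U^T U =
  [10],
and U^T v = (-8).
Solve U^T U · c = U^T v for the coefficients: c = (-4/5). The projection is proj_W(v) = U c.
Check: (v - proj_W(v)) · u_1 = 0  (should be 0).
Result: proj_W(v) = (12/5, 0, -4/5).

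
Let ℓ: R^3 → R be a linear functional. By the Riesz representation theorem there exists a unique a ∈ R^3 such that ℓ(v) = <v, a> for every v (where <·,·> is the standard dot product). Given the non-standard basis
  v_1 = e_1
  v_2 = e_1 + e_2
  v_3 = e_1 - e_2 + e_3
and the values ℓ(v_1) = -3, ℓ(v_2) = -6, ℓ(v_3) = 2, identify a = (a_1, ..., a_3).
a = (-3, -3, 2)

Write a = (a_1, ..., a_3) in the standard basis. For each basis vector v_i, ℓ(v_i) = <v_i, a> is a linear equation in the a_j's. Collect the n equations into a matrix system V a = ℓ, where row i of V is v_i (expressed in the standard basis). Since V is invertible (lower-triangular with 1s on the diagonal, up to permutation), solve by back-substitution:
  V =
[[1, 0, 0],
 [1, 1, 0],
 [1, -1, 1]]
  V a = (-3, -6, 2)
Solving gives a = (-3, -3, 2).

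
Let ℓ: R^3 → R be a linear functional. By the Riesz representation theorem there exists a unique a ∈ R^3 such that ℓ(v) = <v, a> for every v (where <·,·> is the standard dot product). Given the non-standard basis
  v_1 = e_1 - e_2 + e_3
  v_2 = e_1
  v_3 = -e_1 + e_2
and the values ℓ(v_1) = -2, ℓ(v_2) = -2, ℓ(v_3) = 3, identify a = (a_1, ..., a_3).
a = (-2, 1, 1)

Write a = (a_1, ..., a_3) in the standard basis. For each basis vector v_i, ℓ(v_i) = <v_i, a> is a linear equation in the a_j's. Collect the n equations into a matrix system V a = ℓ, where row i of V is v_i (expressed in the standard basis). Since V is invertible (lower-triangular with 1s on the diagonal, up to permutation), solve by back-substitution:
  V =
[[1, -1, 1],
 [1, 0, 0],
 [-1, 1, 0]]
  V a = (-2, -2, 3)
Solving gives a = (-2, 1, 1).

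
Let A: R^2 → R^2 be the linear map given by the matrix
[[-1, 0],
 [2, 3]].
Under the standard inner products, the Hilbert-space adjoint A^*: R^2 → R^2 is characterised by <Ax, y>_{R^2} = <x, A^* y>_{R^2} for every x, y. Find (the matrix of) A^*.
A^* = A^T =
[[-1, 2],
 [0, 3]]

For real matrices with standard dot products, the defining identity <Ax, y> = <x, A^* y> gives (Ax)^T y = x^T (A^*) y, i.e. x^T A^T y = x^T (A^*) y. Since this holds for all x, y, we must have A^* = A^T. Therefore
A^* =
[[-1, 2],
 [0, 3]].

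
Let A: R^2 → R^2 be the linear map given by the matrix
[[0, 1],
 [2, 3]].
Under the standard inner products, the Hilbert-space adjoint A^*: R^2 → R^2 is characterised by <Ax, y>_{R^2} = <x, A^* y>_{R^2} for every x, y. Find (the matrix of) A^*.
A^* = A^T =
[[0, 2],
 [1, 3]]

For real matrices with standard dot products, the defining identity <Ax, y> = <x, A^* y> gives (Ax)^T y = x^T (A^*) y, i.e. x^T A^T y = x^T (A^*) y. Since this holds for all x, y, we must have A^* = A^T. Therefore
A^* =
[[0, 2],
 [1, 3]].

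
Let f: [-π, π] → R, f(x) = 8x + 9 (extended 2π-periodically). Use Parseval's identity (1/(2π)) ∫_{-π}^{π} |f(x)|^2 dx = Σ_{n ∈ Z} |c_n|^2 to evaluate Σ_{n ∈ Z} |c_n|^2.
Σ |c_n|^2 = 64π^2/3 + 81

Expand and integrate term by term over [-π, π]:
  ∫ (8x)^2 dx = 64·(2π^3/3); ∫ 2·8·(9)·x dx = 0 (odd integrand); ∫ 9^2 dx = 81·2π.
So (1/(2π)) ∫_{-π}^{π} (8x + 9)^2 dx = 64π^2/3 + 81 = 64π^2/3 + 81.
Parseval ⇒ Σ |c_n|^2 = 64π^2/3 + 81.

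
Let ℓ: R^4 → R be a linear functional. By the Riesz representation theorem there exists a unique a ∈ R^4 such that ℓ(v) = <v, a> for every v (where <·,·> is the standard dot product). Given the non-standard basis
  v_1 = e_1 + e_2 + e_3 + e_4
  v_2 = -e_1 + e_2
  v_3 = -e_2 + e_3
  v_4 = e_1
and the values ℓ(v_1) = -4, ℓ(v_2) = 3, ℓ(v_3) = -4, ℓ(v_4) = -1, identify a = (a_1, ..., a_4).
a = (-1, 2, -2, -3)

Write a = (a_1, ..., a_4) in the standard basis. For each basis vector v_i, ℓ(v_i) = <v_i, a> is a linear equation in the a_j's. Collect the n equations into a matrix system V a = ℓ, where row i of V is v_i (expressed in the standard basis). Since V is invertible (lower-triangular with 1s on the diagonal, up to permutation), solve by back-substitution:
  V =
[[1, 1, 1, 1],
 [-1, 1, 0, 0],
 [0, -1, 1, 0],
 [1, 0, 0, 0]]
  V a = (-4, 3, -4, -1)
Solving gives a = (-1, 2, -2, -3).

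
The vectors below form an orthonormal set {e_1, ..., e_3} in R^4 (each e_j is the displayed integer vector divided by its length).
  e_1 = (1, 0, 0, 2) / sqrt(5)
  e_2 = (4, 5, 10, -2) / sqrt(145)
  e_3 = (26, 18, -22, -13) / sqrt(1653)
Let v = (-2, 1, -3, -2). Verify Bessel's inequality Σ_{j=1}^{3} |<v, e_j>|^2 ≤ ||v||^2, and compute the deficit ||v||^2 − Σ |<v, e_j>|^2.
Σ |<v, e_j>|^2 = 857/57; ||v||^2 = 18; deficit = 169/57

Write each e_j = u_j / sqrt(<u_j, u_j>) where u_j is the displayed integer vector. Then <v, e_j> = <v, u_j> / sqrt(<u_j, u_j>), so |<v, e_j>|^2 = <v, u_j>^2 / <u_j, u_j>.
Coefficients: <v, e_1> = -6/sqrt(5), <v, e_2> = -29/sqrt(145), <v, e_3> = 58/sqrt(1653).
Square and sum: Σ |<v, e_j>|^2 = 857/57.
Compute ||v||^2 = v·v = 18.
Deficit = 18 − 857/57 = 169/57 ≥ 0, confirming Bessel's inequality. (The deficit equals ||v − Σ <v,e_j> e_j||^2, the squared distance from v to span{e_j}.)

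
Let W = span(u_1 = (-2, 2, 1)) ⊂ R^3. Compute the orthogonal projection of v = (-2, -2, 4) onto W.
proj_W(v) = (-8/9, 8/9, 4/9)

Set up U = [u_1 | ... | u_1] ∈ R^(3×1). The projector onto W = col(U) is P = U (U^T U)^(-1) U^T.
Compute U^T U =
  [9],
and U^T v = (4).
Solve U^T U · c = U^T v for the coefficients: c = (4/9). The projection is proj_W(v) = U c.
Check: (v - proj_W(v)) · u_1 = 0  (should be 0).
Result: proj_W(v) = (-8/9, 8/9, 4/9).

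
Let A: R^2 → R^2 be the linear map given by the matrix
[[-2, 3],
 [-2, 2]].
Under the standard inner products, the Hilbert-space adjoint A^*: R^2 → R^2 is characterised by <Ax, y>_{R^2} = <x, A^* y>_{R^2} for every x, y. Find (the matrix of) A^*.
A^* = A^T =
[[-2, -2],
 [3, 2]]

For real matrices with standard dot products, the defining identity <Ax, y> = <x, A^* y> gives (Ax)^T y = x^T (A^*) y, i.e. x^T A^T y = x^T (A^*) y. Since this holds for all x, y, we must have A^* = A^T. Therefore
A^* =
[[-2, -2],
 [3, 2]].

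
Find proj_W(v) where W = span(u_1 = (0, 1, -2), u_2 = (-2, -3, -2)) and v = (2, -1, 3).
proj_W(v) = (2/3, -1/3, 10/3)

Set up U = [u_1 | ... | u_2] ∈ R^(3×2). The projector onto W = col(U) is P = U (U^T U)^(-1) U^T.
Compute U^T U =
  [5, 1]
  [1, 17],
and U^T v = (-7, -7).
Solve U^T U · c = U^T v for the coefficients: c = (-4/3, -1/3). The projection is proj_W(v) = U c.
Check: (v - proj_W(v)) · u_1 = 0  (should be 0).
Check: (v - proj_W(v)) · u_2 = 0  (should be 0).
Result: proj_W(v) = (2/3, -1/3, 10/3).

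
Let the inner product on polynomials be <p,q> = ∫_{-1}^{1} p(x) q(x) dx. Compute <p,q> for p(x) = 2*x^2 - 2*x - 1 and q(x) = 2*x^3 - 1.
<p,q> = -14/15

Expand the product: p(x)·q(x) = 4*x^5 - 4*x^4 - 2*x^3 - 2*x^2 + 2*x + 1.
∫_{-1}^{1} of each monomial x^k gives [2/(k+1) if k even, 0 if k odd]. Integrating term-by-term (or equivalently evaluating the antiderivative F(x) = 2*x^6/3 - 4*x^5/5 - x^4/2 - 2*x^3/3 + x^2 + x at the endpoints):
  F(1) − F(−1) = 7/10 − (49/30) = -14/15.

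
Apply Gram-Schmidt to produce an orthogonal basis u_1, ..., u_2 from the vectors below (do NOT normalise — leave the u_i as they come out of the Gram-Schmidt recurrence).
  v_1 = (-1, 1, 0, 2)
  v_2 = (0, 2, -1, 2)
Orthogonal basis:
  u_1 = (-1, 1, 0, 2)
  u_2 = (1, 1, -1, 0)

Apply the Gram-Schmidt recurrence
  u_1 = v_1
  u_i = v_i − Σ_{j<i} ((v_i · u_j) / (u_j · u_j)) · u_j.

Step by step this gives:
  u_1 = (-1, 1, 0, 2)
  u_2 = (1, 1, -1, 0)

Orthogonality check:
  u_2 · u_1 = 0 (should be 0)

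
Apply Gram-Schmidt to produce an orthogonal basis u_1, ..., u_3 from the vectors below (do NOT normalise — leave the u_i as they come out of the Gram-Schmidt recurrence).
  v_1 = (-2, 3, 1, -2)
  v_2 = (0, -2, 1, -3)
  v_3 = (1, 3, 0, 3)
Orthogonal basis:
  u_1 = (-2, 3, 1, -2)
  u_2 = (1/9, -13/6, 17/18, -26/9)
  u_3 = (309/251, 124/251, 242/251, -2/251)

Apply the Gram-Schmidt recurrence
  u_1 = v_1
  u_i = v_i − Σ_{j<i} ((v_i · u_j) / (u_j · u_j)) · u_j.

Step by step this gives:
  u_1 = (-2, 3, 1, -2)
  u_2 = (1/9, -13/6, 17/18, -26/9)
  u_3 = (309/251, 124/251, 242/251, -2/251)

Orthogonality check:
  u_2 · u_1 = 0 (should be 0)
  u_3 · u_1 = 0 (should be 0)
  u_3 · u_2 = 0 (should be 0)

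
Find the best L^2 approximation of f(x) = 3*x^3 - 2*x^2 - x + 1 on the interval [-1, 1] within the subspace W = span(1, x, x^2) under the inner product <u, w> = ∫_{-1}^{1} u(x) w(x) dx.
g(x) = -2*x^2 + 4*x/5 + 1

The best approximation g ∈ W is the orthogonal projection of f onto W. Writing g = a_0 + a_1 x + a_2 x^2, the coefficients solve the normal equations G · a = b where
  G_{ij} = <φ_i, φ_j> and b_i = <f, φ_i>, with φ_0 = 1, φ_1 = x, φ_2 = x^2.
G =
  [2, 0, 2/3]
  [0, 2/3, 0]
  [2/3, 0, 2/5],
b = (2/3, 8/15, -2/15).
Solving gives a_0 = 1, a_1 = 4/5, a_2 = -2, so
  g(x) = -2*x^2 + 4*x/5 + 1.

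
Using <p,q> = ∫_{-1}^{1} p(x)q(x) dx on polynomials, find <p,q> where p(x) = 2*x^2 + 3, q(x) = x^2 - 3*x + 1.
<p,q> = 152/15

Expand the product: p(x)·q(x) = 2*x^4 - 6*x^3 + 5*x^2 - 9*x + 3.
∫_{-1}^{1} of each monomial x^k gives [2/(k+1) if k even, 0 if k odd]. Integrating term-by-term (or equivalently evaluating the antiderivative F(x) = 2*x^5/5 - 3*x^4/2 + 5*x^3/3 - 9*x^2/2 + 3*x at the endpoints):
  F(1) − F(−1) = -14/15 − (-166/15) = 152/15.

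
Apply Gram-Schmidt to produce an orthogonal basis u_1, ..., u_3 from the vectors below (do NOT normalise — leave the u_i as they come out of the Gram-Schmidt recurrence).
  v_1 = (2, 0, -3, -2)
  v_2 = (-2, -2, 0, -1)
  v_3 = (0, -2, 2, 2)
Orthogonal basis:
  u_1 = (2, 0, -3, -2)
  u_2 = (-30/17, -2, -6/17, -21/17)
  u_3 = (200/149, -270/149, 40/149, 140/149)

Apply the Gram-Schmidt recurrence
  u_1 = v_1
  u_i = v_i − Σ_{j<i} ((v_i · u_j) / (u_j · u_j)) · u_j.

Step by step this gives:
  u_1 = (2, 0, -3, -2)
  u_2 = (-30/17, -2, -6/17, -21/17)
  u_3 = (200/149, -270/149, 40/149, 140/149)

Orthogonality check:
  u_2 · u_1 = 0 (should be 0)
  u_3 · u_1 = 0 (should be 0)
  u_3 · u_2 = 0 (should be 0)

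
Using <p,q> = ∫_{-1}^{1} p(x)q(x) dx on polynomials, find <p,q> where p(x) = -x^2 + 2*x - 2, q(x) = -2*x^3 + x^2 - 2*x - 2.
<p,q> = 10/3

Expand the product: p(x)·q(x) = 2*x^5 - 5*x^4 + 8*x^3 - 4*x^2 + 4.
∫_{-1}^{1} of each monomial x^k gives [2/(k+1) if k even, 0 if k odd]. Integrating term-by-term (or equivalently evaluating the antiderivative F(x) = x^6/3 - x^5 + 2*x^4 - 4*x^3/3 + 4*x at the endpoints):
  F(1) − F(−1) = 4 − (2/3) = 10/3.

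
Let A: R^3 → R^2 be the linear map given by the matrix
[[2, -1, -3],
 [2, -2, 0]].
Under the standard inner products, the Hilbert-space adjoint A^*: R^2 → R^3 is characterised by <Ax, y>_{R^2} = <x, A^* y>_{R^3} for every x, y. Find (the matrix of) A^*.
A^* = A^T =
[[2, 2],
 [-1, -2],
 [-3, 0]]

For real matrices with standard dot products, the defining identity <Ax, y> = <x, A^* y> gives (Ax)^T y = x^T (A^*) y, i.e. x^T A^T y = x^T (A^*) y. Since this holds for all x, y, we must have A^* = A^T. Therefore
A^* =
[[2, 2],
 [-1, -2],
 [-3, 0]].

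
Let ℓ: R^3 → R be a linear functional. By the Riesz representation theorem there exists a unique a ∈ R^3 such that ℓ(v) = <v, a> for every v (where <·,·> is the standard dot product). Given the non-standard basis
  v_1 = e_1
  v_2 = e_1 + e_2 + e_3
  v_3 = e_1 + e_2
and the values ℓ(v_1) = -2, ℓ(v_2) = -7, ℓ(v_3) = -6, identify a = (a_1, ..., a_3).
a = (-2, -4, -1)

Write a = (a_1, ..., a_3) in the standard basis. For each basis vector v_i, ℓ(v_i) = <v_i, a> is a linear equation in the a_j's. Collect the n equations into a matrix system V a = ℓ, where row i of V is v_i (expressed in the standard basis). Since V is invertible (lower-triangular with 1s on the diagonal, up to permutation), solve by back-substitution:
  V =
[[1, 0, 0],
 [1, 1, 1],
 [1, 1, 0]]
  V a = (-2, -7, -6)
Solving gives a = (-2, -4, -1).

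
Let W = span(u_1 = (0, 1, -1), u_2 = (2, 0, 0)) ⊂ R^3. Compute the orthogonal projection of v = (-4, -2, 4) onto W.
proj_W(v) = (-4, -3, 3)

Set up U = [u_1 | ... | u_2] ∈ R^(3×2). The projector onto W = col(U) is P = U (U^T U)^(-1) U^T.
Compute U^T U =
  [2, 0]
  [0, 4],
and U^T v = (-6, -8).
Solve U^T U · c = U^T v for the coefficients: c = (-3, -2). The projection is proj_W(v) = U c.
Check: (v - proj_W(v)) · u_1 = 0  (should be 0).
Check: (v - proj_W(v)) · u_2 = 0  (should be 0).
Result: proj_W(v) = (-4, -3, 3).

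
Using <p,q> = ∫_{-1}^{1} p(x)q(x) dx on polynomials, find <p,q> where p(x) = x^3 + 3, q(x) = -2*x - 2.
<p,q> = -64/5

Expand the product: p(x)·q(x) = -2*x^4 - 2*x^3 - 6*x - 6.
∫_{-1}^{1} of each monomial x^k gives [2/(k+1) if k even, 0 if k odd]. Integrating term-by-term (or equivalently evaluating the antiderivative F(x) = -2*x^5/5 - x^4/2 - 3*x^2 - 6*x at the endpoints):
  F(1) − F(−1) = -99/10 − (29/10) = -64/5.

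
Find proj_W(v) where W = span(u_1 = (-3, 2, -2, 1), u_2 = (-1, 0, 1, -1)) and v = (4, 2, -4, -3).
proj_W(v) = (13/6, -1/3, -4/3, 3/2)

Set up U = [u_1 | ... | u_2] ∈ R^(4×2). The projector onto W = col(U) is P = U (U^T U)^(-1) U^T.
Compute U^T U =
  [18, 0]
  [0, 3],
and U^T v = (-3, -5).
Solve U^T U · c = U^T v for the coefficients: c = (-1/6, -5/3). The projection is proj_W(v) = U c.
Check: (v - proj_W(v)) · u_1 = 0  (should be 0).
Check: (v - proj_W(v)) · u_2 = 0  (should be 0).
Result: proj_W(v) = (13/6, -1/3, -4/3, 3/2).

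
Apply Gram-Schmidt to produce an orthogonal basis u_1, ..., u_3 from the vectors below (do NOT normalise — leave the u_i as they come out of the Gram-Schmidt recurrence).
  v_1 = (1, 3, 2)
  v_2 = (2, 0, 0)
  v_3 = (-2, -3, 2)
Orthogonal basis:
  u_1 = (1, 3, 2)
  u_2 = (13/7, -3/7, -2/7)
  u_3 = (0, -24/13, 36/13)

Apply the Gram-Schmidt recurrence
  u_1 = v_1
  u_i = v_i − Σ_{j<i} ((v_i · u_j) / (u_j · u_j)) · u_j.

Step by step this gives:
  u_1 = (1, 3, 2)
  u_2 = (13/7, -3/7, -2/7)
  u_3 = (0, -24/13, 36/13)

Orthogonality check:
  u_2 · u_1 = 0 (should be 0)
  u_3 · u_1 = 0 (should be 0)
  u_3 · u_2 = 0 (should be 0)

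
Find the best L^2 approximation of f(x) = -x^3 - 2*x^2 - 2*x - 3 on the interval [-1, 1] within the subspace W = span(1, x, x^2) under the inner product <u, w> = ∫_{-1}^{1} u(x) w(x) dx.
g(x) = -2*x^2 - 13*x/5 - 3

The best approximation g ∈ W is the orthogonal projection of f onto W. Writing g = a_0 + a_1 x + a_2 x^2, the coefficients solve the normal equations G · a = b where
  G_{ij} = <φ_i, φ_j> and b_i = <f, φ_i>, with φ_0 = 1, φ_1 = x, φ_2 = x^2.
G =
  [2, 0, 2/3]
  [0, 2/3, 0]
  [2/3, 0, 2/5],
b = (-22/3, -26/15, -14/5).
Solving gives a_0 = -3, a_1 = -13/5, a_2 = -2, so
  g(x) = -2*x^2 - 13*x/5 - 3.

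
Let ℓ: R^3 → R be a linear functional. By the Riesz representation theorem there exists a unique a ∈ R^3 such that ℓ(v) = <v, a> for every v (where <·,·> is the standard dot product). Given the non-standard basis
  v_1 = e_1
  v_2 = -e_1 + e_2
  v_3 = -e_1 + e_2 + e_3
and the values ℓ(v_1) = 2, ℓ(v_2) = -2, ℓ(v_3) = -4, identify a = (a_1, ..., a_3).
a = (2, 0, -2)

Write a = (a_1, ..., a_3) in the standard basis. For each basis vector v_i, ℓ(v_i) = <v_i, a> is a linear equation in the a_j's. Collect the n equations into a matrix system V a = ℓ, where row i of V is v_i (expressed in the standard basis). Since V is invertible (lower-triangular with 1s on the diagonal, up to permutation), solve by back-substitution:
  V =
[[1, 0, 0],
 [-1, 1, 0],
 [-1, 1, 1]]
  V a = (2, -2, -4)
Solving gives a = (2, 0, -2).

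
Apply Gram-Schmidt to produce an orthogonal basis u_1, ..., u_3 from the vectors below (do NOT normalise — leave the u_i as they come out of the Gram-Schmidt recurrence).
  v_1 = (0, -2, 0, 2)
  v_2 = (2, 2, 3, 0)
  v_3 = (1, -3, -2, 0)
Orthogonal basis:
  u_1 = (0, -2, 0, 2)
  u_2 = (2, 1, 3, 1)
  u_3 = (29/15, -31/30, -3/5, -31/30)

Apply the Gram-Schmidt recurrence
  u_1 = v_1
  u_i = v_i − Σ_{j<i} ((v_i · u_j) / (u_j · u_j)) · u_j.

Step by step this gives:
  u_1 = (0, -2, 0, 2)
  u_2 = (2, 1, 3, 1)
  u_3 = (29/15, -31/30, -3/5, -31/30)

Orthogonality check:
  u_2 · u_1 = 0 (should be 0)
  u_3 · u_1 = 0 (should be 0)
  u_3 · u_2 = 0 (should be 0)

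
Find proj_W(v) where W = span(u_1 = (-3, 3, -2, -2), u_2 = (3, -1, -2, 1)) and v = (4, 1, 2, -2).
proj_W(v) = (75/58, -59/58, 9/29, 21/29)

Set up U = [u_1 | ... | u_2] ∈ R^(4×2). The projector onto W = col(U) is P = U (U^T U)^(-1) U^T.
Compute U^T U =
  [26, -10]
  [-10, 15],
and U^T v = (-9, 5).
Solve U^T U · c = U^T v for the coefficients: c = (-17/58, 4/29). The projection is proj_W(v) = U c.
Check: (v - proj_W(v)) · u_1 = 0  (should be 0).
Check: (v - proj_W(v)) · u_2 = 0  (should be 0).
Result: proj_W(v) = (75/58, -59/58, 9/29, 21/29).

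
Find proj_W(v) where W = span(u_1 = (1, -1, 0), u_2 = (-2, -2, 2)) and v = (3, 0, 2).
proj_W(v) = (11/6, -7/6, -1/3)

Set up U = [u_1 | ... | u_2] ∈ R^(3×2). The projector onto W = col(U) is P = U (U^T U)^(-1) U^T.
Compute U^T U =
  [2, 0]
  [0, 12],
and U^T v = (3, -2).
Solve U^T U · c = U^T v for the coefficients: c = (3/2, -1/6). The projection is proj_W(v) = U c.
Check: (v - proj_W(v)) · u_1 = 0  (should be 0).
Check: (v - proj_W(v)) · u_2 = 0  (should be 0).
Result: proj_W(v) = (11/6, -7/6, -1/3).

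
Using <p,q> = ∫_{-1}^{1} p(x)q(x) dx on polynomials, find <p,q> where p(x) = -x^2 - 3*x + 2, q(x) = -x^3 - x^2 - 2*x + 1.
<p,q> = 38/5

Expand the product: p(x)·q(x) = x^5 + 4*x^4 + 3*x^3 + 3*x^2 - 7*x + 2.
∫_{-1}^{1} of each monomial x^k gives [2/(k+1) if k even, 0 if k odd]. Integrating term-by-term (or equivalently evaluating the antiderivative F(x) = x^6/6 + 4*x^5/5 + 3*x^4/4 + x^3 - 7*x^2/2 + 2*x at the endpoints):
  F(1) − F(−1) = 73/60 − (-383/60) = 38/5.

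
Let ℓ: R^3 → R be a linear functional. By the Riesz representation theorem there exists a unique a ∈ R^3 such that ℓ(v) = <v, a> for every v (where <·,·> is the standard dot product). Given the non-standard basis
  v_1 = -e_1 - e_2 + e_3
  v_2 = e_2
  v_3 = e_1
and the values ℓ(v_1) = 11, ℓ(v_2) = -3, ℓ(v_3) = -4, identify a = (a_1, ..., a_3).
a = (-4, -3, 4)

Write a = (a_1, ..., a_3) in the standard basis. For each basis vector v_i, ℓ(v_i) = <v_i, a> is a linear equation in the a_j's. Collect the n equations into a matrix system V a = ℓ, where row i of V is v_i (expressed in the standard basis). Since V is invertible (lower-triangular with 1s on the diagonal, up to permutation), solve by back-substitution:
  V =
[[-1, -1, 1],
 [0, 1, 0],
 [1, 0, 0]]
  V a = (11, -3, -4)
Solving gives a = (-4, -3, 4).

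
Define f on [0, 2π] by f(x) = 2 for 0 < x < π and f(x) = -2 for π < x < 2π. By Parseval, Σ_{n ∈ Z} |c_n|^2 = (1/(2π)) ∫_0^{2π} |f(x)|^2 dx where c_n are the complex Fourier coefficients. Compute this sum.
Σ |c_n|^2 = 4

Parseval equates the L^2 energy of f (normalised by 1/(2π)) with the ℓ^2 sum of its Fourier coefficients: (1/(2π)) ∫_0^{2π} |f|^2 = Σ |c_n|^2.
Compute the left side: (1/(2π)) [∫_0^π 2^2 dx + ∫_π^{2π} (-2)^2 dx] = (1/(2π)) · (4π + 4π) = (4 + 4)/2 = 4.
So Σ_{n ∈ Z} |c_n|^2 = 4.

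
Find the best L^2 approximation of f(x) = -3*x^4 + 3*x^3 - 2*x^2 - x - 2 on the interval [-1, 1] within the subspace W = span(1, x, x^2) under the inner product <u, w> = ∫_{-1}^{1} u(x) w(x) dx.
g(x) = -32*x^2/7 + 4*x/5 - 61/35

The best approximation g ∈ W is the orthogonal projection of f onto W. Writing g = a_0 + a_1 x + a_2 x^2, the coefficients solve the normal equations G · a = b where
  G_{ij} = <φ_i, φ_j> and b_i = <f, φ_i>, with φ_0 = 1, φ_1 = x, φ_2 = x^2.
G =
  [2, 0, 2/3]
  [0, 2/3, 0]
  [2/3, 0, 2/5],
b = (-98/15, 8/15, -314/105).
Solving gives a_0 = -61/35, a_1 = 4/5, a_2 = -32/7, so
  g(x) = -32*x^2/7 + 4*x/5 - 61/35.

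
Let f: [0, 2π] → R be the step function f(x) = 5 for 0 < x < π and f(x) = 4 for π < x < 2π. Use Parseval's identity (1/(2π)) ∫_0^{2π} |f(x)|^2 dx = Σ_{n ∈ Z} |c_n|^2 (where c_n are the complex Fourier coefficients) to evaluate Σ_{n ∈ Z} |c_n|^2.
Σ |c_n|^2 = 41/2

Parseval equates the L^2 energy of f (normalised by 1/(2π)) with the ℓ^2 sum of its Fourier coefficients: (1/(2π)) ∫_0^{2π} |f|^2 = Σ |c_n|^2.
Compute the left side: (1/(2π)) [∫_0^π 5^2 dx + ∫_π^{2π} 4^2 dx] = (1/(2π)) · (25π + 16π) = (25 + 16)/2 = 41/2.
So Σ_{n ∈ Z} |c_n|^2 = 41/2.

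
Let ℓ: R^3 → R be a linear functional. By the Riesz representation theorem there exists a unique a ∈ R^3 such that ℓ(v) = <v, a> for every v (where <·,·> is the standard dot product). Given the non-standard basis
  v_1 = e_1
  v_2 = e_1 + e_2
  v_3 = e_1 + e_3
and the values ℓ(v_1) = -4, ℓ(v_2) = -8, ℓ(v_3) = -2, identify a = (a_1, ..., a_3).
a = (-4, -4, 2)

Write a = (a_1, ..., a_3) in the standard basis. For each basis vector v_i, ℓ(v_i) = <v_i, a> is a linear equation in the a_j's. Collect the n equations into a matrix system V a = ℓ, where row i of V is v_i (expressed in the standard basis). Since V is invertible (lower-triangular with 1s on the diagonal, up to permutation), solve by back-substitution:
  V =
[[1, 0, 0],
 [1, 1, 0],
 [1, 0, 1]]
  V a = (-4, -8, -2)
Solving gives a = (-4, -4, 2).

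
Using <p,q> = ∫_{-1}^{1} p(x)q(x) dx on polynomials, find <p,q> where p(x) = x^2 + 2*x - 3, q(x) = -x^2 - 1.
<p,q> = 104/15

Expand the product: p(x)·q(x) = -x^4 - 2*x^3 + 2*x^2 - 2*x + 3.
∫_{-1}^{1} of each monomial x^k gives [2/(k+1) if k even, 0 if k odd]. Integrating term-by-term (or equivalently evaluating the antiderivative F(x) = -x^5/5 - x^4/2 + 2*x^3/3 - x^2 + 3*x at the endpoints):
  F(1) − F(−1) = 59/30 − (-149/30) = 104/15.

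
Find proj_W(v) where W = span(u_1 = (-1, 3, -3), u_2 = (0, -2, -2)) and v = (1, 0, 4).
proj_W(v) = (13/19, -1/19, 77/19)

Set up U = [u_1 | ... | u_2] ∈ R^(3×2). The projector onto W = col(U) is P = U (U^T U)^(-1) U^T.
Compute U^T U =
  [19, 0]
  [0, 8],
and U^T v = (-13, -8).
Solve U^T U · c = U^T v for the coefficients: c = (-13/19, -1). The projection is proj_W(v) = U c.
Check: (v - proj_W(v)) · u_1 = 0  (should be 0).
Check: (v - proj_W(v)) · u_2 = 0  (should be 0).
Result: proj_W(v) = (13/19, -1/19, 77/19).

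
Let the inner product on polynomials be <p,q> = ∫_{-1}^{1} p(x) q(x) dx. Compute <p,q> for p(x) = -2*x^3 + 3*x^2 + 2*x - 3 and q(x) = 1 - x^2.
<p,q> = -16/5

Expand the product: p(x)·q(x) = 2*x^5 - 3*x^4 - 4*x^3 + 6*x^2 + 2*x - 3.
∫_{-1}^{1} of each monomial x^k gives [2/(k+1) if k even, 0 if k odd]. Integrating term-by-term (or equivalently evaluating the antiderivative F(x) = x^6/3 - 3*x^5/5 - x^4 + 2*x^3 + x^2 - 3*x at the endpoints):
  F(1) − F(−1) = -19/15 − (29/15) = -16/5.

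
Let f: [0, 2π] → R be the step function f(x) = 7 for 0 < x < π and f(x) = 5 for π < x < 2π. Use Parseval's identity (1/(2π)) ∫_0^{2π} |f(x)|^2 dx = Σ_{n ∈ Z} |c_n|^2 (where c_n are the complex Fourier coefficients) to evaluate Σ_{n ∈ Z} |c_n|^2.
Σ |c_n|^2 = 37

Parseval equates the L^2 energy of f (normalised by 1/(2π)) with the ℓ^2 sum of its Fourier coefficients: (1/(2π)) ∫_0^{2π} |f|^2 = Σ |c_n|^2.
Compute the left side: (1/(2π)) [∫_0^π 7^2 dx + ∫_π^{2π} 5^2 dx] = (1/(2π)) · (49π + 25π) = (49 + 25)/2 = 37.
So Σ_{n ∈ Z} |c_n|^2 = 37.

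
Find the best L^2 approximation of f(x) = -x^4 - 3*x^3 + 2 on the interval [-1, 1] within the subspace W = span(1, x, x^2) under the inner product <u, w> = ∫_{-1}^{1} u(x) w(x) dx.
g(x) = -6*x^2/7 - 9*x/5 + 73/35

The best approximation g ∈ W is the orthogonal projection of f onto W. Writing g = a_0 + a_1 x + a_2 x^2, the coefficients solve the normal equations G · a = b where
  G_{ij} = <φ_i, φ_j> and b_i = <f, φ_i>, with φ_0 = 1, φ_1 = x, φ_2 = x^2.
G =
  [2, 0, 2/3]
  [0, 2/3, 0]
  [2/3, 0, 2/5],
b = (18/5, -6/5, 22/21).
Solving gives a_0 = 73/35, a_1 = -9/5, a_2 = -6/7, so
  g(x) = -6*x^2/7 - 9*x/5 + 73/35.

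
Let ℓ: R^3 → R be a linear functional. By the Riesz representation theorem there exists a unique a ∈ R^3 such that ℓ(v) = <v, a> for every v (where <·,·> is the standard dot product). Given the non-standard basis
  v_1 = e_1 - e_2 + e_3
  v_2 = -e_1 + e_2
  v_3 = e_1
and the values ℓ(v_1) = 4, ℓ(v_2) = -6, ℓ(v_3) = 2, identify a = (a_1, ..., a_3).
a = (2, -4, -2)

Write a = (a_1, ..., a_3) in the standard basis. For each basis vector v_i, ℓ(v_i) = <v_i, a> is a linear equation in the a_j's. Collect the n equations into a matrix system V a = ℓ, where row i of V is v_i (expressed in the standard basis). Since V is invertible (lower-triangular with 1s on the diagonal, up to permutation), solve by back-substitution:
  V =
[[1, -1, 1],
 [-1, 1, 0],
 [1, 0, 0]]
  V a = (4, -6, 2)
Solving gives a = (2, -4, -2).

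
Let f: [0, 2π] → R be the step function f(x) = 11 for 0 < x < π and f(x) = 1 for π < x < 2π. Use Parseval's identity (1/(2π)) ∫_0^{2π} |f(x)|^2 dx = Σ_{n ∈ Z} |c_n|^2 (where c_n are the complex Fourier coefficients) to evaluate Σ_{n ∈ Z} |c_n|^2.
Σ |c_n|^2 = 61

Parseval equates the L^2 energy of f (normalised by 1/(2π)) with the ℓ^2 sum of its Fourier coefficients: (1/(2π)) ∫_0^{2π} |f|^2 = Σ |c_n|^2.
Compute the left side: (1/(2π)) [∫_0^π 11^2 dx + ∫_π^{2π} 1^2 dx] = (1/(2π)) · (121π + 1π) = (121 + 1)/2 = 61.
So Σ_{n ∈ Z} |c_n|^2 = 61.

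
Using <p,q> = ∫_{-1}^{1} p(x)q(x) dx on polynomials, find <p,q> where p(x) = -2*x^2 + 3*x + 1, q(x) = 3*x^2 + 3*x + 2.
<p,q> = 104/15

Expand the product: p(x)·q(x) = -6*x^4 + 3*x^3 + 8*x^2 + 9*x + 2.
∫_{-1}^{1} of each monomial x^k gives [2/(k+1) if k even, 0 if k odd]. Integrating term-by-term (or equivalently evaluating the antiderivative F(x) = -6*x^5/5 + 3*x^4/4 + 8*x^3/3 + 9*x^2/2 + 2*x at the endpoints):
  F(1) − F(−1) = 523/60 − (107/60) = 104/15.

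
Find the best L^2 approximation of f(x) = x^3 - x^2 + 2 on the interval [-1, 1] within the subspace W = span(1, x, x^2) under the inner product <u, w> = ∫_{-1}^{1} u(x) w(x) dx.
g(x) = -x^2 + 3*x/5 + 2

The best approximation g ∈ W is the orthogonal projection of f onto W. Writing g = a_0 + a_1 x + a_2 x^2, the coefficients solve the normal equations G · a = b where
  G_{ij} = <φ_i, φ_j> and b_i = <f, φ_i>, with φ_0 = 1, φ_1 = x, φ_2 = x^2.
G =
  [2, 0, 2/3]
  [0, 2/3, 0]
  [2/3, 0, 2/5],
b = (10/3, 2/5, 14/15).
Solving gives a_0 = 2, a_1 = 3/5, a_2 = -1, so
  g(x) = -x^2 + 3*x/5 + 2.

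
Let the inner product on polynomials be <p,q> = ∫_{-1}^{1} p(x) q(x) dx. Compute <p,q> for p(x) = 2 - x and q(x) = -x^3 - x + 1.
<p,q> = 76/15

Expand the product: p(x)·q(x) = x^4 - 2*x^3 + x^2 - 3*x + 2.
∫_{-1}^{1} of each monomial x^k gives [2/(k+1) if k even, 0 if k odd]. Integrating term-by-term (or equivalently evaluating the antiderivative F(x) = x^5/5 - x^4/2 + x^3/3 - 3*x^2/2 + 2*x at the endpoints):
  F(1) − F(−1) = 8/15 − (-68/15) = 76/15.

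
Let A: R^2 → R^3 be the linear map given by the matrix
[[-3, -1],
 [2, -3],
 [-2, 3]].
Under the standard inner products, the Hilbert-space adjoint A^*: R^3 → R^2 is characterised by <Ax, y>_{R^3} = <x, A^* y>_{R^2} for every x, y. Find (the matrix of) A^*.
A^* = A^T =
[[-3, 2, -2],
 [-1, -3, 3]]

For real matrices with standard dot products, the defining identity <Ax, y> = <x, A^* y> gives (Ax)^T y = x^T (A^*) y, i.e. x^T A^T y = x^T (A^*) y. Since this holds for all x, y, we must have A^* = A^T. Therefore
A^* =
[[-3, 2, -2],
 [-1, -3, 3]].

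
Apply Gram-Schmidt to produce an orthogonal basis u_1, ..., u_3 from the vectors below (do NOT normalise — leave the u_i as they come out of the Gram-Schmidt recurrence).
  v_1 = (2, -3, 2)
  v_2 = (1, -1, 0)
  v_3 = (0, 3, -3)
Orthogonal basis:
  u_1 = (2, -3, 2)
  u_2 = (7/17, -2/17, -10/17)
  u_3 = (2/3, 2/3, 1/3)

Apply the Gram-Schmidt recurrence
  u_1 = v_1
  u_i = v_i − Σ_{j<i} ((v_i · u_j) / (u_j · u_j)) · u_j.

Step by step this gives:
  u_1 = (2, -3, 2)
  u_2 = (7/17, -2/17, -10/17)
  u_3 = (2/3, 2/3, 1/3)

Orthogonality check:
  u_2 · u_1 = 0 (should be 0)
  u_3 · u_1 = 0 (should be 0)
  u_3 · u_2 = 0 (should be 0)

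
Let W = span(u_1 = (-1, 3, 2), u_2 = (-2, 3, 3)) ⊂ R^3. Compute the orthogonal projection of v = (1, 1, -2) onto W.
proj_W(v) = (31/19, 15/19, -26/19)

Set up U = [u_1 | ... | u_2] ∈ R^(3×2). The projector onto W = col(U) is P = U (U^T U)^(-1) U^T.
Compute U^T U =
  [14, 17]
  [17, 22],
and U^T v = (-2, -5).
Solve U^T U · c = U^T v for the coefficients: c = (41/19, -36/19). The projection is proj_W(v) = U c.
Check: (v - proj_W(v)) · u_1 = 0  (should be 0).
Check: (v - proj_W(v)) · u_2 = 0  (should be 0).
Result: proj_W(v) = (31/19, 15/19, -26/19).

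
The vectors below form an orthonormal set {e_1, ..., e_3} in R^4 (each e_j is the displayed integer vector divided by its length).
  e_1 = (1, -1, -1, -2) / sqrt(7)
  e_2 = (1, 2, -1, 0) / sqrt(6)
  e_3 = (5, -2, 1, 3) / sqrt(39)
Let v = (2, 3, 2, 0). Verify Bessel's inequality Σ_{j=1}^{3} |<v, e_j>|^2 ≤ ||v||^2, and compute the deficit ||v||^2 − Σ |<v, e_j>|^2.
Σ |<v, e_j>|^2 = 747/91; ||v||^2 = 17; deficit = 800/91

Write each e_j = u_j / sqrt(<u_j, u_j>) where u_j is the displayed integer vector. Then <v, e_j> = <v, u_j> / sqrt(<u_j, u_j>), so |<v, e_j>|^2 = <v, u_j>^2 / <u_j, u_j>.
Coefficients: <v, e_1> = -3/sqrt(7), <v, e_2> = 6/sqrt(6), <v, e_3> = 6/sqrt(39).
Square and sum: Σ |<v, e_j>|^2 = 747/91.
Compute ||v||^2 = v·v = 17.
Deficit = 17 − 747/91 = 800/91 ≥ 0, confirming Bessel's inequality. (The deficit equals ||v − Σ <v,e_j> e_j||^2, the squared distance from v to span{e_j}.)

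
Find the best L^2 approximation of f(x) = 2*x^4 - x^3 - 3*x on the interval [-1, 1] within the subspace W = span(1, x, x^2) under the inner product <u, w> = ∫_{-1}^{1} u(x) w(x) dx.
g(x) = 12*x^2/7 - 18*x/5 - 6/35

The best approximation g ∈ W is the orthogonal projection of f onto W. Writing g = a_0 + a_1 x + a_2 x^2, the coefficients solve the normal equations G · a = b where
  G_{ij} = <φ_i, φ_j> and b_i = <f, φ_i>, with φ_0 = 1, φ_1 = x, φ_2 = x^2.
G =
  [2, 0, 2/3]
  [0, 2/3, 0]
  [2/3, 0, 2/5],
b = (4/5, -12/5, 4/7).
Solving gives a_0 = -6/35, a_1 = -18/5, a_2 = 12/7, so
  g(x) = 12*x^2/7 - 18*x/5 - 6/35.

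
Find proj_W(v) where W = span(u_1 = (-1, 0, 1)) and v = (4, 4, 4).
proj_W(v) = (0, 0, 0)

Set up U = [u_1 | ... | u_1] ∈ R^(3×1). The projector onto W = col(U) is P = U (U^T U)^(-1) U^T.
Compute U^T U =
  [2],
and U^T v = (0).
Solve U^T U · c = U^T v for the coefficients: c = (0). The projection is proj_W(v) = U c.
Check: (v - proj_W(v)) · u_1 = 0  (should be 0).
Result: proj_W(v) = (0, 0, 0).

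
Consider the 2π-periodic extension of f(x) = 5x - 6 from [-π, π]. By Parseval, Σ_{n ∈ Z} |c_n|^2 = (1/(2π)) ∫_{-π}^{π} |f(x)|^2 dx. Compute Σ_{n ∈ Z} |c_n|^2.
Σ |c_n|^2 = 25π^2/3 + 36

Expand and integrate term by term over [-π, π]:
  ∫ (5x)^2 dx = 25·(2π^3/3); ∫ 2·5·(-6)·x dx = 0 (odd integrand); ∫ (-6)^2 dx = 36·2π.
So (1/(2π)) ∫_{-π}^{π} (5x - 6)^2 dx = 25π^2/3 + 36 = 25π^2/3 + 36.
Parseval ⇒ Σ |c_n|^2 = 25π^2/3 + 36.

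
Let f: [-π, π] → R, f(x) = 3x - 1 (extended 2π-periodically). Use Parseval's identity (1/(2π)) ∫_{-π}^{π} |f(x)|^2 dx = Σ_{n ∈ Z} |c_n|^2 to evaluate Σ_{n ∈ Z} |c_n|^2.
Σ |c_n|^2 = 3π^2 + 1

Expand and integrate term by term over [-π, π]:
  ∫ (3x)^2 dx = 9·(2π^3/3); ∫ 2·3·(-1)·x dx = 0 (odd integrand); ∫ (-1)^2 dx = 1·2π.
So (1/(2π)) ∫_{-π}^{π} (3x - 1)^2 dx = 9π^2/3 + 1 = 3π^2 + 1.
Parseval ⇒ Σ |c_n|^2 = 3π^2 + 1.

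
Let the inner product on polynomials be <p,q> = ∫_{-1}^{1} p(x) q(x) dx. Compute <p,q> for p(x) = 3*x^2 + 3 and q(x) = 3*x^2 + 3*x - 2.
<p,q> = -32/5

Expand the product: p(x)·q(x) = 9*x^4 + 9*x^3 + 3*x^2 + 9*x - 6.
∫_{-1}^{1} of each monomial x^k gives [2/(k+1) if k even, 0 if k odd]. Integrating term-by-term (or equivalently evaluating the antiderivative F(x) = 9*x^5/5 + 9*x^4/4 + x^3 + 9*x^2/2 - 6*x at the endpoints):
  F(1) − F(−1) = 71/20 − (199/20) = -32/5.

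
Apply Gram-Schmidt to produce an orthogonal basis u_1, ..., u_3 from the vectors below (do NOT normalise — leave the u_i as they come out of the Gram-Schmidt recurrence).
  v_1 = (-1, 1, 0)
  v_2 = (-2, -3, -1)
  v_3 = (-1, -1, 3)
Orthogonal basis:
  u_1 = (-1, 1, 0)
  u_2 = (-5/2, -5/2, -1)
  u_3 = (-17/27, -17/27, 85/27)

Apply the Gram-Schmidt recurrence
  u_1 = v_1
  u_i = v_i − Σ_{j<i} ((v_i · u_j) / (u_j · u_j)) · u_j.

Step by step this gives:
  u_1 = (-1, 1, 0)
  u_2 = (-5/2, -5/2, -1)
  u_3 = (-17/27, -17/27, 85/27)

Orthogonality check:
  u_2 · u_1 = 0 (should be 0)
  u_3 · u_1 = 0 (should be 0)
  u_3 · u_2 = 0 (should be 0)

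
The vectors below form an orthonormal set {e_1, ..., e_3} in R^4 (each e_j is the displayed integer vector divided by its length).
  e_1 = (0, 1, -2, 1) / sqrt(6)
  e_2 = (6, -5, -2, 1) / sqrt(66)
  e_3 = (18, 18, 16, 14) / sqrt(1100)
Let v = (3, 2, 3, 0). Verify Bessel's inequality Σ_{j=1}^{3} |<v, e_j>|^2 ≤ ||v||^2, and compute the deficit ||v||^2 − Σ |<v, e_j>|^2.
Σ |<v, e_j>|^2 = 501/25; ||v||^2 = 22; deficit = 49/25

Write each e_j = u_j / sqrt(<u_j, u_j>) where u_j is the displayed integer vector. Then <v, e_j> = <v, u_j> / sqrt(<u_j, u_j>), so |<v, e_j>|^2 = <v, u_j>^2 / <u_j, u_j>.
Coefficients: <v, e_1> = -4/sqrt(6), <v, e_2> = 2/sqrt(66), <v, e_3> = 138/sqrt(1100).
Square and sum: Σ |<v, e_j>|^2 = 501/25.
Compute ||v||^2 = v·v = 22.
Deficit = 22 − 501/25 = 49/25 ≥ 0, confirming Bessel's inequality. (The deficit equals ||v − Σ <v,e_j> e_j||^2, the squared distance from v to span{e_j}.)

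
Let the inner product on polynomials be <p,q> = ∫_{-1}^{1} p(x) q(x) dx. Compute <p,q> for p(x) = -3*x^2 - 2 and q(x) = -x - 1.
<p,q> = 6

Expand the product: p(x)·q(x) = 3*x^3 + 3*x^2 + 2*x + 2.
∫_{-1}^{1} of each monomial x^k gives [2/(k+1) if k even, 0 if k odd]. Integrating term-by-term (or equivalently evaluating the antiderivative F(x) = 3*x^4/4 + x^3 + x^2 + 2*x at the endpoints):
  F(1) − F(−1) = 19/4 − (-5/4) = 6.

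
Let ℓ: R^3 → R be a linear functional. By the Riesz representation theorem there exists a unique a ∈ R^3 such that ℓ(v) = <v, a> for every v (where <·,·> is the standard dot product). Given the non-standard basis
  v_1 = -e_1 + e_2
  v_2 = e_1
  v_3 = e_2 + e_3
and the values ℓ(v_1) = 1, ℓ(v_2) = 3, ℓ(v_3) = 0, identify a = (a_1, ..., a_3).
a = (3, 4, -4)

Write a = (a_1, ..., a_3) in the standard basis. For each basis vector v_i, ℓ(v_i) = <v_i, a> is a linear equation in the a_j's. Collect the n equations into a matrix system V a = ℓ, where row i of V is v_i (expressed in the standard basis). Since V is invertible (lower-triangular with 1s on the diagonal, up to permutation), solve by back-substitution:
  V =
[[-1, 1, 0],
 [1, 0, 0],
 [0, 1, 1]]
  V a = (1, 3, 0)
Solving gives a = (3, 4, -4).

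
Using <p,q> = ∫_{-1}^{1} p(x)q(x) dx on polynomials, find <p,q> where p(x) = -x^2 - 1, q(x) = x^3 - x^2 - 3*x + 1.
<p,q> = -8/5

Expand the product: p(x)·q(x) = -x^5 + x^4 + 2*x^3 + 3*x - 1.
∫_{-1}^{1} of each monomial x^k gives [2/(k+1) if k even, 0 if k odd]. Integrating term-by-term (or equivalently evaluating the antiderivative F(x) = -x^6/6 + x^5/5 + x^4/2 + 3*x^2/2 - x at the endpoints):
  F(1) − F(−1) = 31/30 − (79/30) = -8/5.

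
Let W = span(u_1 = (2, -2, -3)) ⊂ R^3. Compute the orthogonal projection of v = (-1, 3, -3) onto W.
proj_W(v) = (2/17, -2/17, -3/17)

Set up U = [u_1 | ... | u_1] ∈ R^(3×1). The projector onto W = col(U) is P = U (U^T U)^(-1) U^T.
Compute U^T U =
  [17],
and U^T v = (1).
Solve U^T U · c = U^T v for the coefficients: c = (1/17). The projection is proj_W(v) = U c.
Check: (v - proj_W(v)) · u_1 = 0  (should be 0).
Result: proj_W(v) = (2/17, -2/17, -3/17).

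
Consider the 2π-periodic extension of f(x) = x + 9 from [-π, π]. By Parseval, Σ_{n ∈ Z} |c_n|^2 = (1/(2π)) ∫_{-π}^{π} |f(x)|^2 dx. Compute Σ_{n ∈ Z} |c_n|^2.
Σ |c_n|^2 = π^2/3 + 81

Expand and integrate term by term over [-π, π]:
  ∫ (x)^2 dx = 1·(2π^3/3); ∫ 2·1·(9)·x dx = 0 (odd integrand); ∫ 9^2 dx = 81·2π.
So (1/(2π)) ∫_{-π}^{π} (x + 9)^2 dx = 1π^2/3 + 81 = π^2/3 + 81.
Parseval ⇒ Σ |c_n|^2 = π^2/3 + 81.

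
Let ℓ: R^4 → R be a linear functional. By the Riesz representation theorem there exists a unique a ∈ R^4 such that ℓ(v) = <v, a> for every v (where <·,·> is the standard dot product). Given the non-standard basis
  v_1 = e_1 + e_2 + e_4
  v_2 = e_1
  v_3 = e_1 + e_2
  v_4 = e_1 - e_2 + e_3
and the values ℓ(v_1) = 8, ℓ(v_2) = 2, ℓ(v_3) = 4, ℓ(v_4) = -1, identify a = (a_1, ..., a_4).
a = (2, 2, -1, 4)

Write a = (a_1, ..., a_4) in the standard basis. For each basis vector v_i, ℓ(v_i) = <v_i, a> is a linear equation in the a_j's. Collect the n equations into a matrix system V a = ℓ, where row i of V is v_i (expressed in the standard basis). Since V is invertible (lower-triangular with 1s on the diagonal, up to permutation), solve by back-substitution:
  V =
[[1, 1, 0, 1],
 [1, 0, 0, 0],
 [1, 1, 0, 0],
 [1, -1, 1, 0]]
  V a = (8, 2, 4, -1)
Solving gives a = (2, 2, -1, 4).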